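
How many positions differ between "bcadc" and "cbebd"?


Comparing "bcadc" and "cbebd" position by position:
  Position 0: 'b' vs 'c' => DIFFER
  Position 1: 'c' vs 'b' => DIFFER
  Position 2: 'a' vs 'e' => DIFFER
  Position 3: 'd' vs 'b' => DIFFER
  Position 4: 'c' vs 'd' => DIFFER
Positions that differ: 5

5


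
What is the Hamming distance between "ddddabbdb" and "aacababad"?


Comparing "ddddabbdb" and "aacababad" position by position:
  Position 0: 'd' vs 'a' => differ
  Position 1: 'd' vs 'a' => differ
  Position 2: 'd' vs 'c' => differ
  Position 3: 'd' vs 'a' => differ
  Position 4: 'a' vs 'b' => differ
  Position 5: 'b' vs 'a' => differ
  Position 6: 'b' vs 'b' => same
  Position 7: 'd' vs 'a' => differ
  Position 8: 'b' vs 'd' => differ
Total differences (Hamming distance): 8

8


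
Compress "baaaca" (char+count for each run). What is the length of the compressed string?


Input: baaaca
Runs:
  'b' x 1 => "b1"
  'a' x 3 => "a3"
  'c' x 1 => "c1"
  'a' x 1 => "a1"
Compressed: "b1a3c1a1"
Compressed length: 8

8


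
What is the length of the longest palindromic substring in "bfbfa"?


Input: "bfbfa"
Checking substrings for palindromes:
  [0:3] "bfb" (len 3) => palindrome
  [1:4] "fbf" (len 3) => palindrome
Longest palindromic substring: "bfb" with length 3

3


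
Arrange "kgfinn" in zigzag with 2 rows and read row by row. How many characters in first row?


Zigzag "kgfinn" into 2 rows:
Placing characters:
  'k' => row 0
  'g' => row 1
  'f' => row 0
  'i' => row 1
  'n' => row 0
  'n' => row 1
Rows:
  Row 0: "kfn"
  Row 1: "gin"
First row length: 3

3


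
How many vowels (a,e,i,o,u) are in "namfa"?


Input: namfa
Checking each character:
  'n' at position 0: consonant
  'a' at position 1: vowel (running total: 1)
  'm' at position 2: consonant
  'f' at position 3: consonant
  'a' at position 4: vowel (running total: 2)
Total vowels: 2

2


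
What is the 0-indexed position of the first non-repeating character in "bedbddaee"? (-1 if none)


Input: bedbddaee
Character frequencies:
  'a': 1
  'b': 2
  'd': 3
  'e': 3
Scanning left to right for freq == 1:
  Position 0 ('b'): freq=2, skip
  Position 1 ('e'): freq=3, skip
  Position 2 ('d'): freq=3, skip
  Position 3 ('b'): freq=2, skip
  Position 4 ('d'): freq=3, skip
  Position 5 ('d'): freq=3, skip
  Position 6 ('a'): unique! => answer = 6

6


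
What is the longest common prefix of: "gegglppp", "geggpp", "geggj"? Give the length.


Words: gegglppp, geggpp, geggj
  Position 0: all 'g' => match
  Position 1: all 'e' => match
  Position 2: all 'g' => match
  Position 3: all 'g' => match
  Position 4: ('l', 'p', 'j') => mismatch, stop
LCP = "gegg" (length 4)

4


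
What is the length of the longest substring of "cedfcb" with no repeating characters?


Input: "cedfcb"
Sliding window (track last position of each char):
  Position 0 ('c'): window [0,0] length 1 -- new best
  Position 1 ('e'): window [0,1] length 2 -- new best
  Position 2 ('d'): window [0,2] length 3 -- new best
  Position 3 ('f'): window [0,3] length 4 -- new best
  Position 4 ('c'): repeat (last at 0), move window start to 1
  Position 4 ('c'): window [1,4] length 4
  Position 5 ('b'): window [1,5] length 5 -- new best
Longest substring with no repeats: "edfcb" with length 5

5


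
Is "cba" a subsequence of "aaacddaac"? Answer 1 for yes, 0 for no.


Check if "cba" is a subsequence of "aaacddaac"
Greedy scan:
  Position 0 ('a'): no match needed
  Position 1 ('a'): no match needed
  Position 2 ('a'): no match needed
  Position 3 ('c'): matches sub[0] = 'c'
  Position 4 ('d'): no match needed
  Position 5 ('d'): no match needed
  Position 6 ('a'): no match needed
  Position 7 ('a'): no match needed
  Position 8 ('c'): no match needed
Only matched 1/3 characters => not a subsequence

0


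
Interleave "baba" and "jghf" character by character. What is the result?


Interleaving "baba" and "jghf":
  Position 0: 'b' from first, 'j' from second => "bj"
  Position 1: 'a' from first, 'g' from second => "ag"
  Position 2: 'b' from first, 'h' from second => "bh"
  Position 3: 'a' from first, 'f' from second => "af"
Result: bjagbhaf

bjagbhaf


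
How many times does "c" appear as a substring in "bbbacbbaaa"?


Searching for "c" in "bbbacbbaaa"
Scanning each position:
  Position 0: "b" => no
  Position 1: "b" => no
  Position 2: "b" => no
  Position 3: "a" => no
  Position 4: "c" => MATCH
  Position 5: "b" => no
  Position 6: "b" => no
  Position 7: "a" => no
  Position 8: "a" => no
  Position 9: "a" => no
Total occurrences: 1

1


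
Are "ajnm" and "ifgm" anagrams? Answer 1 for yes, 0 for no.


Strings: "ajnm", "ifgm"
Sorted first:  ajmn
Sorted second: fgim
Differ at position 0: 'a' vs 'f' => not anagrams

0


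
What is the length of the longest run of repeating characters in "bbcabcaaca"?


Input: "bbcabcaaca"
Scanning for longest run:
  Position 1 ('b'): continues run of 'b', length=2
  Position 2 ('c'): new char, reset run to 1
  Position 3 ('a'): new char, reset run to 1
  Position 4 ('b'): new char, reset run to 1
  Position 5 ('c'): new char, reset run to 1
  Position 6 ('a'): new char, reset run to 1
  Position 7 ('a'): continues run of 'a', length=2
  Position 8 ('c'): new char, reset run to 1
  Position 9 ('a'): new char, reset run to 1
Longest run: 'b' with length 2

2


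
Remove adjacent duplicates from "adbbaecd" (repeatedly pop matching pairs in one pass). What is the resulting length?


Input: adbbaecd
Stack-based adjacent duplicate removal:
  Read 'a': push. Stack: a
  Read 'd': push. Stack: ad
  Read 'b': push. Stack: adb
  Read 'b': matches stack top 'b' => pop. Stack: ad
  Read 'a': push. Stack: ada
  Read 'e': push. Stack: adae
  Read 'c': push. Stack: adaec
  Read 'd': push. Stack: adaecd
Final stack: "adaecd" (length 6)

6


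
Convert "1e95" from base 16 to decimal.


Input: "1e95" in base 16
Positional expansion:
  Digit '1' (value 1) x 16^3 = 4096
  Digit 'e' (value 14) x 16^2 = 3584
  Digit '9' (value 9) x 16^1 = 144
  Digit '5' (value 5) x 16^0 = 5
Sum = 7829

7829


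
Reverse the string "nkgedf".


Input: nkgedf
Reading characters right to left:
  Position 5: 'f'
  Position 4: 'd'
  Position 3: 'e'
  Position 2: 'g'
  Position 1: 'k'
  Position 0: 'n'
Reversed: fdegkn

fdegkn


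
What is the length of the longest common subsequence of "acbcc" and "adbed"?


LCS of "acbcc" and "adbed"
DP table:
           a    d    b    e    d
      0    0    0    0    0    0
  a   0    1    1    1    1    1
  c   0    1    1    1    1    1
  b   0    1    1    2    2    2
  c   0    1    1    2    2    2
  c   0    1    1    2    2    2
LCS length = dp[5][5] = 2

2


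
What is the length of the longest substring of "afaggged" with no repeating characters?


Input: "afaggged"
Sliding window (track last position of each char):
  Position 0 ('a'): window [0,0] length 1 -- new best
  Position 1 ('f'): window [0,1] length 2 -- new best
  Position 2 ('a'): repeat (last at 0), move window start to 1
  Position 2 ('a'): window [1,2] length 2
  Position 3 ('g'): window [1,3] length 3 -- new best
  Position 4 ('g'): repeat (last at 3), move window start to 4
  Position 4 ('g'): window [4,4] length 1
  Position 5 ('g'): repeat (last at 4), move window start to 5
  Position 5 ('g'): window [5,5] length 1
  Position 6 ('e'): window [5,6] length 2
  Position 7 ('d'): window [5,7] length 3
Longest substring with no repeats: "fag" with length 3

3


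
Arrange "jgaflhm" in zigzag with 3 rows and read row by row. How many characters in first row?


Zigzag "jgaflhm" into 3 rows:
Placing characters:
  'j' => row 0
  'g' => row 1
  'a' => row 2
  'f' => row 1
  'l' => row 0
  'h' => row 1
  'm' => row 2
Rows:
  Row 0: "jl"
  Row 1: "gfh"
  Row 2: "am"
First row length: 2

2


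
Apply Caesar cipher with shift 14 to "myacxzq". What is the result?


Caesar cipher: shift "myacxzq" by 14
  'm' (pos 12) + 14 = pos 0 = 'a'
  'y' (pos 24) + 14 = pos 12 = 'm'
  'a' (pos 0) + 14 = pos 14 = 'o'
  'c' (pos 2) + 14 = pos 16 = 'q'
  'x' (pos 23) + 14 = pos 11 = 'l'
  'z' (pos 25) + 14 = pos 13 = 'n'
  'q' (pos 16) + 14 = pos 4 = 'e'
Result: amoqlne

amoqlne


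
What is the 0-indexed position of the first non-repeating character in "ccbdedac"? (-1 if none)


Input: ccbdedac
Character frequencies:
  'a': 1
  'b': 1
  'c': 3
  'd': 2
  'e': 1
Scanning left to right for freq == 1:
  Position 0 ('c'): freq=3, skip
  Position 1 ('c'): freq=3, skip
  Position 2 ('b'): unique! => answer = 2

2


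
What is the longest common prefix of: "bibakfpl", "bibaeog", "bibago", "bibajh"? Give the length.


Words: bibakfpl, bibaeog, bibago, bibajh
  Position 0: all 'b' => match
  Position 1: all 'i' => match
  Position 2: all 'b' => match
  Position 3: all 'a' => match
  Position 4: ('k', 'e', 'g', 'j') => mismatch, stop
LCP = "biba" (length 4)

4


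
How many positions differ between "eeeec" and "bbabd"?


Comparing "eeeec" and "bbabd" position by position:
  Position 0: 'e' vs 'b' => DIFFER
  Position 1: 'e' vs 'b' => DIFFER
  Position 2: 'e' vs 'a' => DIFFER
  Position 3: 'e' vs 'b' => DIFFER
  Position 4: 'c' vs 'd' => DIFFER
Positions that differ: 5

5


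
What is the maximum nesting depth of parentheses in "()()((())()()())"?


Input: "()()((())()()())"
Tracking depth:
  Position 0 '(': depth becomes 1
  Position 1 ')': depth becomes 0
  Position 2 '(': depth becomes 1
  Position 3 ')': depth becomes 0
  Position 4 '(': depth becomes 1
  Position 5 '(': depth becomes 2
  Position 6 '(': depth becomes 3
  Position 7 ')': depth becomes 2
  Position 8 ')': depth becomes 1
  Position 9 '(': depth becomes 2
  Position 10 ')': depth becomes 1
  Position 11 '(': depth becomes 2
  Position 12 ')': depth becomes 1
  Position 13 '(': depth becomes 2
  Position 14 ')': depth becomes 1
  Position 15 ')': depth becomes 0
Maximum depth reached: 3

3


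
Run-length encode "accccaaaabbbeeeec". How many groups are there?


Input: accccaaaabbbeeeec
Scanning for consecutive runs:
  Group 1: 'a' x 1 (positions 0-0)
  Group 2: 'c' x 4 (positions 1-4)
  Group 3: 'a' x 4 (positions 5-8)
  Group 4: 'b' x 3 (positions 9-11)
  Group 5: 'e' x 4 (positions 12-15)
  Group 6: 'c' x 1 (positions 16-16)
Total groups: 6

6


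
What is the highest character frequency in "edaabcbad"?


Input: edaabcbad
Character counts:
  'a': 3
  'b': 2
  'c': 1
  'd': 2
  'e': 1
Maximum frequency: 3

3


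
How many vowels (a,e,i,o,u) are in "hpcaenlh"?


Input: hpcaenlh
Checking each character:
  'h' at position 0: consonant
  'p' at position 1: consonant
  'c' at position 2: consonant
  'a' at position 3: vowel (running total: 1)
  'e' at position 4: vowel (running total: 2)
  'n' at position 5: consonant
  'l' at position 6: consonant
  'h' at position 7: consonant
Total vowels: 2

2


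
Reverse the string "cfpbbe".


Input: cfpbbe
Reading characters right to left:
  Position 5: 'e'
  Position 4: 'b'
  Position 3: 'b'
  Position 2: 'p'
  Position 1: 'f'
  Position 0: 'c'
Reversed: ebbpfc

ebbpfc


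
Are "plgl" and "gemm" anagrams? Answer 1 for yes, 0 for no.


Strings: "plgl", "gemm"
Sorted first:  gllp
Sorted second: egmm
Differ at position 0: 'g' vs 'e' => not anagrams

0


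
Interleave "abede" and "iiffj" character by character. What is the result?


Interleaving "abede" and "iiffj":
  Position 0: 'a' from first, 'i' from second => "ai"
  Position 1: 'b' from first, 'i' from second => "bi"
  Position 2: 'e' from first, 'f' from second => "ef"
  Position 3: 'd' from first, 'f' from second => "df"
  Position 4: 'e' from first, 'j' from second => "ej"
Result: aibiefdfej

aibiefdfej


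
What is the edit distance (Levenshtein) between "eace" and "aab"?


Computing edit distance: "eace" -> "aab"
DP table:
           a    a    b
      0    1    2    3
  e   1    1    2    3
  a   2    1    1    2
  c   3    2    2    2
  e   4    3    3    3
Edit distance = dp[4][3] = 3

3


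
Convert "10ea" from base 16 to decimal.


Input: "10ea" in base 16
Positional expansion:
  Digit '1' (value 1) x 16^3 = 4096
  Digit '0' (value 0) x 16^2 = 0
  Digit 'e' (value 14) x 16^1 = 224
  Digit 'a' (value 10) x 16^0 = 10
Sum = 4330

4330


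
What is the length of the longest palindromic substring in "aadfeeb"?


Input: "aadfeeb"
Checking substrings for palindromes:
  [0:2] "aa" (len 2) => palindrome
  [4:6] "ee" (len 2) => palindrome
Longest palindromic substring: "aa" with length 2

2


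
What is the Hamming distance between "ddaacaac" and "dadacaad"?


Comparing "ddaacaac" and "dadacaad" position by position:
  Position 0: 'd' vs 'd' => same
  Position 1: 'd' vs 'a' => differ
  Position 2: 'a' vs 'd' => differ
  Position 3: 'a' vs 'a' => same
  Position 4: 'c' vs 'c' => same
  Position 5: 'a' vs 'a' => same
  Position 6: 'a' vs 'a' => same
  Position 7: 'c' vs 'd' => differ
Total differences (Hamming distance): 3

3


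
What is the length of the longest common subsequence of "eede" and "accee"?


LCS of "eede" and "accee"
DP table:
           a    c    c    e    e
      0    0    0    0    0    0
  e   0    0    0    0    1    1
  e   0    0    0    0    1    2
  d   0    0    0    0    1    2
  e   0    0    0    0    1    2
LCS length = dp[4][5] = 2

2


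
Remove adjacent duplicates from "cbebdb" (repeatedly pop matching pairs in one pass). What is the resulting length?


Input: cbebdb
Stack-based adjacent duplicate removal:
  Read 'c': push. Stack: c
  Read 'b': push. Stack: cb
  Read 'e': push. Stack: cbe
  Read 'b': push. Stack: cbeb
  Read 'd': push. Stack: cbebd
  Read 'b': push. Stack: cbebdb
Final stack: "cbebdb" (length 6)

6


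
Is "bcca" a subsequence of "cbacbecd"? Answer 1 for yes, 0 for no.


Check if "bcca" is a subsequence of "cbacbecd"
Greedy scan:
  Position 0 ('c'): no match needed
  Position 1 ('b'): matches sub[0] = 'b'
  Position 2 ('a'): no match needed
  Position 3 ('c'): matches sub[1] = 'c'
  Position 4 ('b'): no match needed
  Position 5 ('e'): no match needed
  Position 6 ('c'): matches sub[2] = 'c'
  Position 7 ('d'): no match needed
Only matched 3/4 characters => not a subsequence

0


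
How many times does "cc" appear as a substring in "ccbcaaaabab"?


Searching for "cc" in "ccbcaaaabab"
Scanning each position:
  Position 0: "cc" => MATCH
  Position 1: "cb" => no
  Position 2: "bc" => no
  Position 3: "ca" => no
  Position 4: "aa" => no
  Position 5: "aa" => no
  Position 6: "aa" => no
  Position 7: "ab" => no
  Position 8: "ba" => no
  Position 9: "ab" => no
Total occurrences: 1

1


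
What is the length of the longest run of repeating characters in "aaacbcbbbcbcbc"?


Input: "aaacbcbbbcbcbc"
Scanning for longest run:
  Position 1 ('a'): continues run of 'a', length=2
  Position 2 ('a'): continues run of 'a', length=3
  Position 3 ('c'): new char, reset run to 1
  Position 4 ('b'): new char, reset run to 1
  Position 5 ('c'): new char, reset run to 1
  Position 6 ('b'): new char, reset run to 1
  Position 7 ('b'): continues run of 'b', length=2
  Position 8 ('b'): continues run of 'b', length=3
  Position 9 ('c'): new char, reset run to 1
  Position 10 ('b'): new char, reset run to 1
  Position 11 ('c'): new char, reset run to 1
  Position 12 ('b'): new char, reset run to 1
  Position 13 ('c'): new char, reset run to 1
Longest run: 'a' with length 3

3


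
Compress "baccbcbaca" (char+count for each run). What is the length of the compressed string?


Input: baccbcbaca
Runs:
  'b' x 1 => "b1"
  'a' x 1 => "a1"
  'c' x 2 => "c2"
  'b' x 1 => "b1"
  'c' x 1 => "c1"
  'b' x 1 => "b1"
  'a' x 1 => "a1"
  'c' x 1 => "c1"
  'a' x 1 => "a1"
Compressed: "b1a1c2b1c1b1a1c1a1"
Compressed length: 18

18


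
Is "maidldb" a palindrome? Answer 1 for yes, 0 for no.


Input: maidldb
Reversed: bdldiam
  Compare pos 0 ('m') with pos 6 ('b'): MISMATCH
  Compare pos 1 ('a') with pos 5 ('d'): MISMATCH
  Compare pos 2 ('i') with pos 4 ('l'): MISMATCH
Result: not a palindrome

0


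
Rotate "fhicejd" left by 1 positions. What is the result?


Input: "fhicejd", rotate left by 1
First 1 characters: "f"
Remaining characters: "hicejd"
Concatenate remaining + first: "hicejd" + "f" = "hicejdf"

hicejdf


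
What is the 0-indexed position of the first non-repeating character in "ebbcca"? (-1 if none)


Input: ebbcca
Character frequencies:
  'a': 1
  'b': 2
  'c': 2
  'e': 1
Scanning left to right for freq == 1:
  Position 0 ('e'): unique! => answer = 0

0


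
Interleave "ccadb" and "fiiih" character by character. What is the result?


Interleaving "ccadb" and "fiiih":
  Position 0: 'c' from first, 'f' from second => "cf"
  Position 1: 'c' from first, 'i' from second => "ci"
  Position 2: 'a' from first, 'i' from second => "ai"
  Position 3: 'd' from first, 'i' from second => "di"
  Position 4: 'b' from first, 'h' from second => "bh"
Result: cfciaidibh

cfciaidibh


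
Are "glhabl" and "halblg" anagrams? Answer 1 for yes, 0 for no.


Strings: "glhabl", "halblg"
Sorted first:  abghll
Sorted second: abghll
Sorted forms match => anagrams

1


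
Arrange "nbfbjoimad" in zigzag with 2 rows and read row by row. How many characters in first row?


Zigzag "nbfbjoimad" into 2 rows:
Placing characters:
  'n' => row 0
  'b' => row 1
  'f' => row 0
  'b' => row 1
  'j' => row 0
  'o' => row 1
  'i' => row 0
  'm' => row 1
  'a' => row 0
  'd' => row 1
Rows:
  Row 0: "nfjia"
  Row 1: "bbomd"
First row length: 5

5


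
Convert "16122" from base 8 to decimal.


Input: "16122" in base 8
Positional expansion:
  Digit '1' (value 1) x 8^4 = 4096
  Digit '6' (value 6) x 8^3 = 3072
  Digit '1' (value 1) x 8^2 = 64
  Digit '2' (value 2) x 8^1 = 16
  Digit '2' (value 2) x 8^0 = 2
Sum = 7250

7250


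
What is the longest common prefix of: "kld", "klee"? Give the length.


Words: kld, klee
  Position 0: all 'k' => match
  Position 1: all 'l' => match
  Position 2: ('d', 'e') => mismatch, stop
LCP = "kl" (length 2)

2


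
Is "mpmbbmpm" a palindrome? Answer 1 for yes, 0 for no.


Input: mpmbbmpm
Reversed: mpmbbmpm
  Compare pos 0 ('m') with pos 7 ('m'): match
  Compare pos 1 ('p') with pos 6 ('p'): match
  Compare pos 2 ('m') with pos 5 ('m'): match
  Compare pos 3 ('b') with pos 4 ('b'): match
Result: palindrome

1


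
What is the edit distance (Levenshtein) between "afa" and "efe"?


Computing edit distance: "afa" -> "efe"
DP table:
           e    f    e
      0    1    2    3
  a   1    1    2    3
  f   2    2    1    2
  a   3    3    2    2
Edit distance = dp[3][3] = 2

2


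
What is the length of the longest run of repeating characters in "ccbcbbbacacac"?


Input: "ccbcbbbacacac"
Scanning for longest run:
  Position 1 ('c'): continues run of 'c', length=2
  Position 2 ('b'): new char, reset run to 1
  Position 3 ('c'): new char, reset run to 1
  Position 4 ('b'): new char, reset run to 1
  Position 5 ('b'): continues run of 'b', length=2
  Position 6 ('b'): continues run of 'b', length=3
  Position 7 ('a'): new char, reset run to 1
  Position 8 ('c'): new char, reset run to 1
  Position 9 ('a'): new char, reset run to 1
  Position 10 ('c'): new char, reset run to 1
  Position 11 ('a'): new char, reset run to 1
  Position 12 ('c'): new char, reset run to 1
Longest run: 'b' with length 3

3


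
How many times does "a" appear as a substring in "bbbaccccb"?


Searching for "a" in "bbbaccccb"
Scanning each position:
  Position 0: "b" => no
  Position 1: "b" => no
  Position 2: "b" => no
  Position 3: "a" => MATCH
  Position 4: "c" => no
  Position 5: "c" => no
  Position 6: "c" => no
  Position 7: "c" => no
  Position 8: "b" => no
Total occurrences: 1

1


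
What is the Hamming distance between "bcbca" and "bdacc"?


Comparing "bcbca" and "bdacc" position by position:
  Position 0: 'b' vs 'b' => same
  Position 1: 'c' vs 'd' => differ
  Position 2: 'b' vs 'a' => differ
  Position 3: 'c' vs 'c' => same
  Position 4: 'a' vs 'c' => differ
Total differences (Hamming distance): 3

3


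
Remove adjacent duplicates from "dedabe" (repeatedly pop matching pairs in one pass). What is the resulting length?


Input: dedabe
Stack-based adjacent duplicate removal:
  Read 'd': push. Stack: d
  Read 'e': push. Stack: de
  Read 'd': push. Stack: ded
  Read 'a': push. Stack: deda
  Read 'b': push. Stack: dedab
  Read 'e': push. Stack: dedabe
Final stack: "dedabe" (length 6)

6


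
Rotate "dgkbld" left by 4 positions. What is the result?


Input: "dgkbld", rotate left by 4
First 4 characters: "dgkb"
Remaining characters: "ld"
Concatenate remaining + first: "ld" + "dgkb" = "lddgkb"

lddgkb


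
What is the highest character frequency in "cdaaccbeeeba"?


Input: cdaaccbeeeba
Character counts:
  'a': 3
  'b': 2
  'c': 3
  'd': 1
  'e': 3
Maximum frequency: 3

3


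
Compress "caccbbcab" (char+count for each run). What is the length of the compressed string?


Input: caccbbcab
Runs:
  'c' x 1 => "c1"
  'a' x 1 => "a1"
  'c' x 2 => "c2"
  'b' x 2 => "b2"
  'c' x 1 => "c1"
  'a' x 1 => "a1"
  'b' x 1 => "b1"
Compressed: "c1a1c2b2c1a1b1"
Compressed length: 14

14


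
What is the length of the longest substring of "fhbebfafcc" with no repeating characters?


Input: "fhbebfafcc"
Sliding window (track last position of each char):
  Position 0 ('f'): window [0,0] length 1 -- new best
  Position 1 ('h'): window [0,1] length 2 -- new best
  Position 2 ('b'): window [0,2] length 3 -- new best
  Position 3 ('e'): window [0,3] length 4 -- new best
  Position 4 ('b'): repeat (last at 2), move window start to 3
  Position 4 ('b'): window [3,4] length 2
  Position 5 ('f'): window [3,5] length 3
  Position 6 ('a'): window [3,6] length 4
  Position 7 ('f'): repeat (last at 5), move window start to 6
  Position 7 ('f'): window [6,7] length 2
  Position 8 ('c'): window [6,8] length 3
  Position 9 ('c'): repeat (last at 8), move window start to 9
  Position 9 ('c'): window [9,9] length 1
Longest substring with no repeats: "fhbe" with length 4

4


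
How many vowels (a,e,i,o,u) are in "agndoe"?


Input: agndoe
Checking each character:
  'a' at position 0: vowel (running total: 1)
  'g' at position 1: consonant
  'n' at position 2: consonant
  'd' at position 3: consonant
  'o' at position 4: vowel (running total: 2)
  'e' at position 5: vowel (running total: 3)
Total vowels: 3

3


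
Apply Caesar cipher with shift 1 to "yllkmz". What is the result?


Caesar cipher: shift "yllkmz" by 1
  'y' (pos 24) + 1 = pos 25 = 'z'
  'l' (pos 11) + 1 = pos 12 = 'm'
  'l' (pos 11) + 1 = pos 12 = 'm'
  'k' (pos 10) + 1 = pos 11 = 'l'
  'm' (pos 12) + 1 = pos 13 = 'n'
  'z' (pos 25) + 1 = pos 0 = 'a'
Result: zmmlna

zmmlna


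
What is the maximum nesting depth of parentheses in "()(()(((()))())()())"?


Input: "()(()(((()))())()())"
Tracking depth:
  Position 0 '(': depth becomes 1
  Position 1 ')': depth becomes 0
  Position 2 '(': depth becomes 1
  Position 3 '(': depth becomes 2
  Position 4 ')': depth becomes 1
  Position 5 '(': depth becomes 2
  Position 6 '(': depth becomes 3
  Position 7 '(': depth becomes 4
  Position 8 '(': depth becomes 5
  Position 9 ')': depth becomes 4
  Position 10 ')': depth becomes 3
  Position 11 ')': depth becomes 2
  Position 12 '(': depth becomes 3
  Position 13 ')': depth becomes 2
  Position 14 ')': depth becomes 1
  Position 15 '(': depth becomes 2
  Position 16 ')': depth becomes 1
  Position 17 '(': depth becomes 2
  Position 18 ')': depth becomes 1
  Position 19 ')': depth becomes 0
Maximum depth reached: 5

5


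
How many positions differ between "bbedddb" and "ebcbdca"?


Comparing "bbedddb" and "ebcbdca" position by position:
  Position 0: 'b' vs 'e' => DIFFER
  Position 1: 'b' vs 'b' => same
  Position 2: 'e' vs 'c' => DIFFER
  Position 3: 'd' vs 'b' => DIFFER
  Position 4: 'd' vs 'd' => same
  Position 5: 'd' vs 'c' => DIFFER
  Position 6: 'b' vs 'a' => DIFFER
Positions that differ: 5

5


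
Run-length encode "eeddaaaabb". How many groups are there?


Input: eeddaaaabb
Scanning for consecutive runs:
  Group 1: 'e' x 2 (positions 0-1)
  Group 2: 'd' x 2 (positions 2-3)
  Group 3: 'a' x 4 (positions 4-7)
  Group 4: 'b' x 2 (positions 8-9)
Total groups: 4

4


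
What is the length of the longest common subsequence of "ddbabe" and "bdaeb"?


LCS of "ddbabe" and "bdaeb"
DP table:
           b    d    a    e    b
      0    0    0    0    0    0
  d   0    0    1    1    1    1
  d   0    0    1    1    1    1
  b   0    1    1    1    1    2
  a   0    1    1    2    2    2
  b   0    1    1    2    2    3
  e   0    1    1    2    3    3
LCS length = dp[6][5] = 3

3


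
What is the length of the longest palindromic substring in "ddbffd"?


Input: "ddbffd"
Checking substrings for palindromes:
  [0:2] "dd" (len 2) => palindrome
  [3:5] "ff" (len 2) => palindrome
Longest palindromic substring: "dd" with length 2

2


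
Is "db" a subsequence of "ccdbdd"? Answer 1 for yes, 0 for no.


Check if "db" is a subsequence of "ccdbdd"
Greedy scan:
  Position 0 ('c'): no match needed
  Position 1 ('c'): no match needed
  Position 2 ('d'): matches sub[0] = 'd'
  Position 3 ('b'): matches sub[1] = 'b'
  Position 4 ('d'): no match needed
  Position 5 ('d'): no match needed
All 2 characters matched => is a subsequence

1


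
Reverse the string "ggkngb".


Input: ggkngb
Reading characters right to left:
  Position 5: 'b'
  Position 4: 'g'
  Position 3: 'n'
  Position 2: 'k'
  Position 1: 'g'
  Position 0: 'g'
Reversed: bgnkgg

bgnkgg


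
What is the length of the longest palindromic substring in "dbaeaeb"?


Input: "dbaeaeb"
Checking substrings for palindromes:
  [2:5] "aea" (len 3) => palindrome
  [3:6] "eae" (len 3) => palindrome
Longest palindromic substring: "aea" with length 3

3


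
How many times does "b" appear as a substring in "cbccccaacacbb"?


Searching for "b" in "cbccccaacacbb"
Scanning each position:
  Position 0: "c" => no
  Position 1: "b" => MATCH
  Position 2: "c" => no
  Position 3: "c" => no
  Position 4: "c" => no
  Position 5: "c" => no
  Position 6: "a" => no
  Position 7: "a" => no
  Position 8: "c" => no
  Position 9: "a" => no
  Position 10: "c" => no
  Position 11: "b" => MATCH
  Position 12: "b" => MATCH
Total occurrences: 3

3


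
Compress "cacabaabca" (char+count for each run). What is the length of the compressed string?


Input: cacabaabca
Runs:
  'c' x 1 => "c1"
  'a' x 1 => "a1"
  'c' x 1 => "c1"
  'a' x 1 => "a1"
  'b' x 1 => "b1"
  'a' x 2 => "a2"
  'b' x 1 => "b1"
  'c' x 1 => "c1"
  'a' x 1 => "a1"
Compressed: "c1a1c1a1b1a2b1c1a1"
Compressed length: 18

18


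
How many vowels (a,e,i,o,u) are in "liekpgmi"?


Input: liekpgmi
Checking each character:
  'l' at position 0: consonant
  'i' at position 1: vowel (running total: 1)
  'e' at position 2: vowel (running total: 2)
  'k' at position 3: consonant
  'p' at position 4: consonant
  'g' at position 5: consonant
  'm' at position 6: consonant
  'i' at position 7: vowel (running total: 3)
Total vowels: 3

3


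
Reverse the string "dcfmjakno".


Input: dcfmjakno
Reading characters right to left:
  Position 8: 'o'
  Position 7: 'n'
  Position 6: 'k'
  Position 5: 'a'
  Position 4: 'j'
  Position 3: 'm'
  Position 2: 'f'
  Position 1: 'c'
  Position 0: 'd'
Reversed: onkajmfcd

onkajmfcd


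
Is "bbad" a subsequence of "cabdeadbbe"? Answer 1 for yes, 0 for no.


Check if "bbad" is a subsequence of "cabdeadbbe"
Greedy scan:
  Position 0 ('c'): no match needed
  Position 1 ('a'): no match needed
  Position 2 ('b'): matches sub[0] = 'b'
  Position 3 ('d'): no match needed
  Position 4 ('e'): no match needed
  Position 5 ('a'): no match needed
  Position 6 ('d'): no match needed
  Position 7 ('b'): matches sub[1] = 'b'
  Position 8 ('b'): no match needed
  Position 9 ('e'): no match needed
Only matched 2/4 characters => not a subsequence

0


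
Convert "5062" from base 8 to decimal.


Input: "5062" in base 8
Positional expansion:
  Digit '5' (value 5) x 8^3 = 2560
  Digit '0' (value 0) x 8^2 = 0
  Digit '6' (value 6) x 8^1 = 48
  Digit '2' (value 2) x 8^0 = 2
Sum = 2610

2610


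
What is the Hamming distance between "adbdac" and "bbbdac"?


Comparing "adbdac" and "bbbdac" position by position:
  Position 0: 'a' vs 'b' => differ
  Position 1: 'd' vs 'b' => differ
  Position 2: 'b' vs 'b' => same
  Position 3: 'd' vs 'd' => same
  Position 4: 'a' vs 'a' => same
  Position 5: 'c' vs 'c' => same
Total differences (Hamming distance): 2

2


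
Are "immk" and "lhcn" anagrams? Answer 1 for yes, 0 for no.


Strings: "immk", "lhcn"
Sorted first:  ikmm
Sorted second: chln
Differ at position 0: 'i' vs 'c' => not anagrams

0


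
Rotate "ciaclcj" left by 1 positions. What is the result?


Input: "ciaclcj", rotate left by 1
First 1 characters: "c"
Remaining characters: "iaclcj"
Concatenate remaining + first: "iaclcj" + "c" = "iaclcjc"

iaclcjc


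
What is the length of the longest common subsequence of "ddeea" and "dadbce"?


LCS of "ddeea" and "dadbce"
DP table:
           d    a    d    b    c    e
      0    0    0    0    0    0    0
  d   0    1    1    1    1    1    1
  d   0    1    1    2    2    2    2
  e   0    1    1    2    2    2    3
  e   0    1    1    2    2    2    3
  a   0    1    2    2    2    2    3
LCS length = dp[5][6] = 3

3


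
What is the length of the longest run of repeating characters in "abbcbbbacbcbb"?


Input: "abbcbbbacbcbb"
Scanning for longest run:
  Position 1 ('b'): new char, reset run to 1
  Position 2 ('b'): continues run of 'b', length=2
  Position 3 ('c'): new char, reset run to 1
  Position 4 ('b'): new char, reset run to 1
  Position 5 ('b'): continues run of 'b', length=2
  Position 6 ('b'): continues run of 'b', length=3
  Position 7 ('a'): new char, reset run to 1
  Position 8 ('c'): new char, reset run to 1
  Position 9 ('b'): new char, reset run to 1
  Position 10 ('c'): new char, reset run to 1
  Position 11 ('b'): new char, reset run to 1
  Position 12 ('b'): continues run of 'b', length=2
Longest run: 'b' with length 3

3


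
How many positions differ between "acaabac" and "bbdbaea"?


Comparing "acaabac" and "bbdbaea" position by position:
  Position 0: 'a' vs 'b' => DIFFER
  Position 1: 'c' vs 'b' => DIFFER
  Position 2: 'a' vs 'd' => DIFFER
  Position 3: 'a' vs 'b' => DIFFER
  Position 4: 'b' vs 'a' => DIFFER
  Position 5: 'a' vs 'e' => DIFFER
  Position 6: 'c' vs 'a' => DIFFER
Positions that differ: 7

7


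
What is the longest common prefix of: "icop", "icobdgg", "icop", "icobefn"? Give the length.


Words: icop, icobdgg, icop, icobefn
  Position 0: all 'i' => match
  Position 1: all 'c' => match
  Position 2: all 'o' => match
  Position 3: ('p', 'b', 'p', 'b') => mismatch, stop
LCP = "ico" (length 3)

3


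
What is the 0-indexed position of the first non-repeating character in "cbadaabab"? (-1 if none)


Input: cbadaabab
Character frequencies:
  'a': 4
  'b': 3
  'c': 1
  'd': 1
Scanning left to right for freq == 1:
  Position 0 ('c'): unique! => answer = 0

0


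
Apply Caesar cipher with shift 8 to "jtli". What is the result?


Caesar cipher: shift "jtli" by 8
  'j' (pos 9) + 8 = pos 17 = 'r'
  't' (pos 19) + 8 = pos 1 = 'b'
  'l' (pos 11) + 8 = pos 19 = 't'
  'i' (pos 8) + 8 = pos 16 = 'q'
Result: rbtq

rbtq


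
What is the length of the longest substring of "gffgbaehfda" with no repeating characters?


Input: "gffgbaehfda"
Sliding window (track last position of each char):
  Position 0 ('g'): window [0,0] length 1 -- new best
  Position 1 ('f'): window [0,1] length 2 -- new best
  Position 2 ('f'): repeat (last at 1), move window start to 2
  Position 2 ('f'): window [2,2] length 1
  Position 3 ('g'): window [2,3] length 2
  Position 4 ('b'): window [2,4] length 3 -- new best
  Position 5 ('a'): window [2,5] length 4 -- new best
  Position 6 ('e'): window [2,6] length 5 -- new best
  Position 7 ('h'): window [2,7] length 6 -- new best
  Position 8 ('f'): repeat (last at 2), move window start to 3
  Position 8 ('f'): window [3,8] length 6
  Position 9 ('d'): window [3,9] length 7 -- new best
  Position 10 ('a'): repeat (last at 5), move window start to 6
  Position 10 ('a'): window [6,10] length 5
Longest substring with no repeats: "gbaehfd" with length 7

7


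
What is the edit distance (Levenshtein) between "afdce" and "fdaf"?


Computing edit distance: "afdce" -> "fdaf"
DP table:
           f    d    a    f
      0    1    2    3    4
  a   1    1    2    2    3
  f   2    1    2    3    2
  d   3    2    1    2    3
  c   4    3    2    2    3
  e   5    4    3    3    3
Edit distance = dp[5][4] = 3

3


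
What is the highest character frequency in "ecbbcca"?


Input: ecbbcca
Character counts:
  'a': 1
  'b': 2
  'c': 3
  'e': 1
Maximum frequency: 3

3


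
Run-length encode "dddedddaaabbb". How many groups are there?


Input: dddedddaaabbb
Scanning for consecutive runs:
  Group 1: 'd' x 3 (positions 0-2)
  Group 2: 'e' x 1 (positions 3-3)
  Group 3: 'd' x 3 (positions 4-6)
  Group 4: 'a' x 3 (positions 7-9)
  Group 5: 'b' x 3 (positions 10-12)
Total groups: 5

5


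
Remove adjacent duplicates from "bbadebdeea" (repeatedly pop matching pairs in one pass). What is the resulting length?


Input: bbadebdeea
Stack-based adjacent duplicate removal:
  Read 'b': push. Stack: b
  Read 'b': matches stack top 'b' => pop. Stack: (empty)
  Read 'a': push. Stack: a
  Read 'd': push. Stack: ad
  Read 'e': push. Stack: ade
  Read 'b': push. Stack: adeb
  Read 'd': push. Stack: adebd
  Read 'e': push. Stack: adebde
  Read 'e': matches stack top 'e' => pop. Stack: adebd
  Read 'a': push. Stack: adebda
Final stack: "adebda" (length 6)

6


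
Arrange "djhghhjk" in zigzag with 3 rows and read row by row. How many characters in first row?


Zigzag "djhghhjk" into 3 rows:
Placing characters:
  'd' => row 0
  'j' => row 1
  'h' => row 2
  'g' => row 1
  'h' => row 0
  'h' => row 1
  'j' => row 2
  'k' => row 1
Rows:
  Row 0: "dh"
  Row 1: "jghk"
  Row 2: "hj"
First row length: 2

2


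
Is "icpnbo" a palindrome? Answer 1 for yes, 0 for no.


Input: icpnbo
Reversed: obnpci
  Compare pos 0 ('i') with pos 5 ('o'): MISMATCH
  Compare pos 1 ('c') with pos 4 ('b'): MISMATCH
  Compare pos 2 ('p') with pos 3 ('n'): MISMATCH
Result: not a palindrome

0


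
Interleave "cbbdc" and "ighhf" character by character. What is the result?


Interleaving "cbbdc" and "ighhf":
  Position 0: 'c' from first, 'i' from second => "ci"
  Position 1: 'b' from first, 'g' from second => "bg"
  Position 2: 'b' from first, 'h' from second => "bh"
  Position 3: 'd' from first, 'h' from second => "dh"
  Position 4: 'c' from first, 'f' from second => "cf"
Result: cibgbhdhcf

cibgbhdhcf


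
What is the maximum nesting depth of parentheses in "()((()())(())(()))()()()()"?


Input: "()((()())(())(()))()()()()"
Tracking depth:
  Position 0 '(': depth becomes 1
  Position 1 ')': depth becomes 0
  Position 2 '(': depth becomes 1
  Position 3 '(': depth becomes 2
  Position 4 '(': depth becomes 3
  Position 5 ')': depth becomes 2
  Position 6 '(': depth becomes 3
  Position 7 ')': depth becomes 2
  Position 8 ')': depth becomes 1
  Position 9 '(': depth becomes 2
  Position 10 '(': depth becomes 3
  Position 11 ')': depth becomes 2
  Position 12 ')': depth becomes 1
  Position 13 '(': depth becomes 2
  Position 14 '(': depth becomes 3
  Position 15 ')': depth becomes 2
  Position 16 ')': depth becomes 1
  Position 17 ')': depth becomes 0
  Position 18 '(': depth becomes 1
  Position 19 ')': depth becomes 0
  Position 20 '(': depth becomes 1
  Position 21 ')': depth becomes 0
  Position 22 '(': depth becomes 1
  Position 23 ')': depth becomes 0
  Position 24 '(': depth becomes 1
  Position 25 ')': depth becomes 0
Maximum depth reached: 3

3


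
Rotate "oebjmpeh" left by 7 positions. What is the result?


Input: "oebjmpeh", rotate left by 7
First 7 characters: "oebjmpe"
Remaining characters: "h"
Concatenate remaining + first: "h" + "oebjmpe" = "hoebjmpe"

hoebjmpe


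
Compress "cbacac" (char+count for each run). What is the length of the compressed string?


Input: cbacac
Runs:
  'c' x 1 => "c1"
  'b' x 1 => "b1"
  'a' x 1 => "a1"
  'c' x 1 => "c1"
  'a' x 1 => "a1"
  'c' x 1 => "c1"
Compressed: "c1b1a1c1a1c1"
Compressed length: 12

12


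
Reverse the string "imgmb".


Input: imgmb
Reading characters right to left:
  Position 4: 'b'
  Position 3: 'm'
  Position 2: 'g'
  Position 1: 'm'
  Position 0: 'i'
Reversed: bmgmi

bmgmi


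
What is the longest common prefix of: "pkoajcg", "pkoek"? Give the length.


Words: pkoajcg, pkoek
  Position 0: all 'p' => match
  Position 1: all 'k' => match
  Position 2: all 'o' => match
  Position 3: ('a', 'e') => mismatch, stop
LCP = "pko" (length 3)

3


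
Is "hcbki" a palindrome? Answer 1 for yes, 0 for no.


Input: hcbki
Reversed: ikbch
  Compare pos 0 ('h') with pos 4 ('i'): MISMATCH
  Compare pos 1 ('c') with pos 3 ('k'): MISMATCH
Result: not a palindrome

0


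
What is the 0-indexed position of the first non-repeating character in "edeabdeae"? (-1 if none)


Input: edeabdeae
Character frequencies:
  'a': 2
  'b': 1
  'd': 2
  'e': 4
Scanning left to right for freq == 1:
  Position 0 ('e'): freq=4, skip
  Position 1 ('d'): freq=2, skip
  Position 2 ('e'): freq=4, skip
  Position 3 ('a'): freq=2, skip
  Position 4 ('b'): unique! => answer = 4

4


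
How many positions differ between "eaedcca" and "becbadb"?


Comparing "eaedcca" and "becbadb" position by position:
  Position 0: 'e' vs 'b' => DIFFER
  Position 1: 'a' vs 'e' => DIFFER
  Position 2: 'e' vs 'c' => DIFFER
  Position 3: 'd' vs 'b' => DIFFER
  Position 4: 'c' vs 'a' => DIFFER
  Position 5: 'c' vs 'd' => DIFFER
  Position 6: 'a' vs 'b' => DIFFER
Positions that differ: 7

7


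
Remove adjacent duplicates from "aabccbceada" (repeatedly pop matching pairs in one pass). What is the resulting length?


Input: aabccbceada
Stack-based adjacent duplicate removal:
  Read 'a': push. Stack: a
  Read 'a': matches stack top 'a' => pop. Stack: (empty)
  Read 'b': push. Stack: b
  Read 'c': push. Stack: bc
  Read 'c': matches stack top 'c' => pop. Stack: b
  Read 'b': matches stack top 'b' => pop. Stack: (empty)
  Read 'c': push. Stack: c
  Read 'e': push. Stack: ce
  Read 'a': push. Stack: cea
  Read 'd': push. Stack: cead
  Read 'a': push. Stack: ceada
Final stack: "ceada" (length 5)

5


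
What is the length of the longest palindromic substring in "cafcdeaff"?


Input: "cafcdeaff"
Checking substrings for palindromes:
  [7:9] "ff" (len 2) => palindrome
Longest palindromic substring: "ff" with length 2

2


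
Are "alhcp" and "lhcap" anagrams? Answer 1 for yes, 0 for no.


Strings: "alhcp", "lhcap"
Sorted first:  achlp
Sorted second: achlp
Sorted forms match => anagrams

1


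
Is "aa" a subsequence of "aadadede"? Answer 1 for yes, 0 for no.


Check if "aa" is a subsequence of "aadadede"
Greedy scan:
  Position 0 ('a'): matches sub[0] = 'a'
  Position 1 ('a'): matches sub[1] = 'a'
  Position 2 ('d'): no match needed
  Position 3 ('a'): no match needed
  Position 4 ('d'): no match needed
  Position 5 ('e'): no match needed
  Position 6 ('d'): no match needed
  Position 7 ('e'): no match needed
All 2 characters matched => is a subsequence

1


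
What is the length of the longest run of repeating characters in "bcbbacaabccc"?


Input: "bcbbacaabccc"
Scanning for longest run:
  Position 1 ('c'): new char, reset run to 1
  Position 2 ('b'): new char, reset run to 1
  Position 3 ('b'): continues run of 'b', length=2
  Position 4 ('a'): new char, reset run to 1
  Position 5 ('c'): new char, reset run to 1
  Position 6 ('a'): new char, reset run to 1
  Position 7 ('a'): continues run of 'a', length=2
  Position 8 ('b'): new char, reset run to 1
  Position 9 ('c'): new char, reset run to 1
  Position 10 ('c'): continues run of 'c', length=2
  Position 11 ('c'): continues run of 'c', length=3
Longest run: 'c' with length 3

3


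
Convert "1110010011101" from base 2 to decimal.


Input: "1110010011101" in base 2
Positional expansion:
  Digit '1' (value 1) x 2^12 = 4096
  Digit '1' (value 1) x 2^11 = 2048
  Digit '1' (value 1) x 2^10 = 1024
  Digit '0' (value 0) x 2^9 = 0
  Digit '0' (value 0) x 2^8 = 0
  Digit '1' (value 1) x 2^7 = 128
  Digit '0' (value 0) x 2^6 = 0
  Digit '0' (value 0) x 2^5 = 0
  Digit '1' (value 1) x 2^4 = 16
  Digit '1' (value 1) x 2^3 = 8
  Digit '1' (value 1) x 2^2 = 4
  Digit '0' (value 0) x 2^1 = 0
  Digit '1' (value 1) x 2^0 = 1
Sum = 7325

7325
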